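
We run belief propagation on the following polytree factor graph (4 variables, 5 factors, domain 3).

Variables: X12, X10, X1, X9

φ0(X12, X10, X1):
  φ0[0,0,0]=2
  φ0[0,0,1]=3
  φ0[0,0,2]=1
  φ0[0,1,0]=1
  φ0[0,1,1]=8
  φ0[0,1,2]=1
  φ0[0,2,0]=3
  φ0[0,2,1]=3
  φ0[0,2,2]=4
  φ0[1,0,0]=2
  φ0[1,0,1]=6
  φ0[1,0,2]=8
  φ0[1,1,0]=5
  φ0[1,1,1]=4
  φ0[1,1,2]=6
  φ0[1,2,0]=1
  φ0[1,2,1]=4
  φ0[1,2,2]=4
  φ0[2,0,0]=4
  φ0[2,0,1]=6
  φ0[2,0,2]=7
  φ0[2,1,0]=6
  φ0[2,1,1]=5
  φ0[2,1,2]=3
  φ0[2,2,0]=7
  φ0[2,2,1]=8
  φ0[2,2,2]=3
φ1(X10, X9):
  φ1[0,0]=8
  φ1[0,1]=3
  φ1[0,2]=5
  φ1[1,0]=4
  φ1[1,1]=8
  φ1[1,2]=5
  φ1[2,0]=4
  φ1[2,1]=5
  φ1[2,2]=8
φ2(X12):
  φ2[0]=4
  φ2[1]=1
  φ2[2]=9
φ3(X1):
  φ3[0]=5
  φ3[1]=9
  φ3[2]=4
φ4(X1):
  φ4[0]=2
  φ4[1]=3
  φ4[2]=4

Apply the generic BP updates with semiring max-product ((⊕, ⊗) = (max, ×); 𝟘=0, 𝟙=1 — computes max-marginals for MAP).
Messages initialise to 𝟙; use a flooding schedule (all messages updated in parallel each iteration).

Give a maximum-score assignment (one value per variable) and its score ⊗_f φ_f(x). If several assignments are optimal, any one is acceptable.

assignment: (X12=2, X10=2, X1=1, X9=2); score = 15552

init: all messages = 𝟙 over 3 values
r1 m[φ0→X12] = [8, 8, 8]
r1 m[φ0→X10] = [8, 8, 8]
r1 m[φ0→X1] = [7, 8, 8]
r1 m[φ1→X10] = [8, 8, 8]
r1 m[φ1→X9] = [8, 8, 8]
r1 m[φ2→X12] = [4, 1, 9]
r1 m[φ3→X1] = [5, 9, 4]
r1 m[φ4→X1] = [2, 3, 4]
r1 m[X12→φ0] = [1, 1, 1]
r1 m[X12→φ2] = [1, 1, 1]
r1 m[X10→φ0] = [1, 1, 1]
r1 m[X10→φ1] = [1, 1, 1]
r1 m[X1→φ0] = [1, 1, 1]
r1 m[X1→φ3] = [1, 1, 1]
r1 m[X1→φ4] = [1, 1, 1]
r1 m[X9→φ1] = [1, 1, 1]
r2 m[φ0→X12] = [8, 8, 8]
r2 m[φ0→X10] = [8, 8, 8]
r2 m[φ0→X1] = [7, 8, 8]
r2 m[φ1→X10] = [8, 8, 8]
r2 m[φ1→X9] = [8, 8, 8]
r2 m[φ2→X12] = [4, 1, 9]
r2 m[φ3→X1] = [5, 9, 4]
r2 m[φ4→X1] = [2, 3, 4]
r2 m[X12→φ0] = [4, 1, 9]
r2 m[X12→φ2] = [8, 8, 8]
r2 m[X10→φ0] = [8, 8, 8]
r2 m[X10→φ1] = [8, 8, 8]
r2 m[X1→φ0] = [10, 27, 16]
r2 m[X1→φ3] = [14, 24, 32]
r2 m[X1→φ4] = [35, 72, 32]
r2 m[X9→φ1] = [1, 1, 1]
r3 m[φ0→X12] = [1728, 1296, 1728]
r3 m[φ0→X10] = [1458, 1215, 1944]
r3 m[φ0→X1] = [504, 576, 504]
r3 m[φ1→X10] = [8, 8, 8]
r3 m[φ1→X9] = [64, 64, 64]
r3 m[φ2→X12] = [4, 1, 9]
r3 m[φ3→X1] = [5, 9, 4]
r3 m[φ4→X1] = [2, 3, 4]
r3 m[X12→φ0] = [4, 1, 9]
r3 m[X12→φ2] = [8, 8, 8]
r3 m[X10→φ0] = [8, 8, 8]
r3 m[X10→φ1] = [8, 8, 8]
r3 m[X1→φ0] = [10, 27, 16]
r3 m[X1→φ3] = [14, 24, 32]
r3 m[X1→φ4] = [35, 72, 32]
r3 m[X9→φ1] = [1, 1, 1]
r4 m[φ0→X12] = [1728, 1296, 1728]
r4 m[φ0→X10] = [1458, 1215, 1944]
r4 m[φ0→X1] = [504, 576, 504]
r4 m[φ1→X10] = [8, 8, 8]
r4 m[φ1→X9] = [64, 64, 64]
r4 m[φ2→X12] = [4, 1, 9]
r4 m[φ3→X1] = [5, 9, 4]
r4 m[φ4→X1] = [2, 3, 4]
r4 m[X12→φ0] = [4, 1, 9]
r4 m[X12→φ2] = [1728, 1296, 1728]
r4 m[X10→φ0] = [8, 8, 8]
r4 m[X10→φ1] = [1458, 1215, 1944]
r4 m[X1→φ0] = [10, 27, 16]
r4 m[X1→φ3] = [1008, 1728, 2016]
r4 m[X1→φ4] = [2520, 5184, 2016]
r4 m[X9→φ1] = [1, 1, 1]
r5 m[φ0→X12] = [1728, 1296, 1728]
r5 m[φ0→X10] = [1458, 1215, 1944]
r5 m[φ0→X1] = [504, 576, 504]
r5 m[φ1→X10] = [8, 8, 8]
r5 m[φ1→X9] = [11664, 9720, 15552]
r5 m[φ2→X12] = [4, 1, 9]
r5 m[φ3→X1] = [5, 9, 4]
r5 m[φ4→X1] = [2, 3, 4]
r5 m[X12→φ0] = [4, 1, 9]
r5 m[X12→φ2] = [1728, 1296, 1728]
r5 m[X10→φ0] = [8, 8, 8]
r5 m[X10→φ1] = [1458, 1215, 1944]
r5 m[X1→φ0] = [10, 27, 16]
r5 m[X1→φ3] = [1008, 1728, 2016]
r5 m[X1→φ4] = [2520, 5184, 2016]
r5 m[X9→φ1] = [1, 1, 1]
r6 m[φ0→X12] = [1728, 1296, 1728]
r6 m[φ0→X10] = [1458, 1215, 1944]
r6 m[φ0→X1] = [504, 576, 504]
r6 m[φ1→X10] = [8, 8, 8]
r6 m[φ1→X9] = [11664, 9720, 15552]
r6 m[φ2→X12] = [4, 1, 9]
r6 m[φ3→X1] = [5, 9, 4]
r6 m[φ4→X1] = [2, 3, 4]
r6 m[X12→φ0] = [4, 1, 9]
r6 m[X12→φ2] = [1728, 1296, 1728]
r6 m[X10→φ0] = [8, 8, 8]
r6 m[X10→φ1] = [1458, 1215, 1944]
r6 m[X1→φ0] = [10, 27, 16]
r6 m[X1→φ3] = [1008, 1728, 2016]
r6 m[X1→φ4] = [2520, 5184, 2016]
r6 m[X9→φ1] = [1, 1, 1]
fixed point reached at round 6
traceback from X12: (X12=2, X10=2, X1=1, X9=2), score=15552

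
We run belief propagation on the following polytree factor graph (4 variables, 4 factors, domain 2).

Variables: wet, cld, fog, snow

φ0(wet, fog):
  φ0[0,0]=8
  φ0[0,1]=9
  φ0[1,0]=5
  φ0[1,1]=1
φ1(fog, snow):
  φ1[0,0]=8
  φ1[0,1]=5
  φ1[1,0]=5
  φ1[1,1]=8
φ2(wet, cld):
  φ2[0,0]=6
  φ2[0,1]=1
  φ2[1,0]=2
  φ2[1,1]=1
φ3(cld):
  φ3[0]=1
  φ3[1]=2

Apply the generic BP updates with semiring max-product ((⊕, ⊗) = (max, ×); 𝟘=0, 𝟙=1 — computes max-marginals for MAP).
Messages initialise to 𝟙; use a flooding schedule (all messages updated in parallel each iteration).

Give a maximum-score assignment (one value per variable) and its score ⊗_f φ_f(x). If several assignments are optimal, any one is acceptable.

init: all messages = 𝟙 over 2 values
r1 m[φ0→wet] = [9, 5]
r1 m[φ0→fog] = [8, 9]
r1 m[φ1→fog] = [8, 8]
r1 m[φ1→snow] = [8, 8]
r1 m[φ2→wet] = [6, 2]
r1 m[φ2→cld] = [6, 1]
r1 m[φ3→cld] = [1, 2]
r1 m[wet→φ0] = [1, 1]
r1 m[wet→φ2] = [1, 1]
r1 m[cld→φ2] = [1, 1]
r1 m[cld→φ3] = [1, 1]
r1 m[fog→φ0] = [1, 1]
r1 m[fog→φ1] = [1, 1]
r1 m[snow→φ1] = [1, 1]
r2 m[φ0→wet] = [9, 5]
r2 m[φ0→fog] = [8, 9]
r2 m[φ1→fog] = [8, 8]
r2 m[φ1→snow] = [8, 8]
r2 m[φ2→wet] = [6, 2]
r2 m[φ2→cld] = [6, 1]
r2 m[φ3→cld] = [1, 2]
r2 m[wet→φ0] = [6, 2]
r2 m[wet→φ2] = [9, 5]
r2 m[cld→φ2] = [1, 2]
r2 m[cld→φ3] = [6, 1]
r2 m[fog→φ0] = [8, 8]
r2 m[fog→φ1] = [8, 9]
r2 m[snow→φ1] = [1, 1]
r3 m[φ0→wet] = [72, 40]
r3 m[φ0→fog] = [48, 54]
r3 m[φ1→fog] = [8, 8]
r3 m[φ1→snow] = [64, 72]
r3 m[φ2→wet] = [6, 2]
r3 m[φ2→cld] = [54, 9]
r3 m[φ3→cld] = [1, 2]
r3 m[wet→φ0] = [6, 2]
r3 m[wet→φ2] = [9, 5]
r3 m[cld→φ2] = [1, 2]
r3 m[cld→φ3] = [6, 1]
r3 m[fog→φ0] = [8, 8]
r3 m[fog→φ1] = [8, 9]
r3 m[snow→φ1] = [1, 1]
r4 m[φ0→wet] = [72, 40]
r4 m[φ0→fog] = [48, 54]
r4 m[φ1→fog] = [8, 8]
r4 m[φ1→snow] = [64, 72]
r4 m[φ2→wet] = [6, 2]
r4 m[φ2→cld] = [54, 9]
r4 m[φ3→cld] = [1, 2]
r4 m[wet→φ0] = [6, 2]
r4 m[wet→φ2] = [72, 40]
r4 m[cld→φ2] = [1, 2]
r4 m[cld→φ3] = [54, 9]
r4 m[fog→φ0] = [8, 8]
r4 m[fog→φ1] = [48, 54]
r4 m[snow→φ1] = [1, 1]
r5 m[φ0→wet] = [72, 40]
r5 m[φ0→fog] = [48, 54]
r5 m[φ1→fog] = [8, 8]
r5 m[φ1→snow] = [384, 432]
r5 m[φ2→wet] = [6, 2]
r5 m[φ2→cld] = [432, 72]
r5 m[φ3→cld] = [1, 2]
r5 m[wet→φ0] = [6, 2]
r5 m[wet→φ2] = [72, 40]
r5 m[cld→φ2] = [1, 2]
r5 m[cld→φ3] = [54, 9]
r5 m[fog→φ0] = [8, 8]
r5 m[fog→φ1] = [48, 54]
r5 m[snow→φ1] = [1, 1]
r6 m[φ0→wet] = [72, 40]
r6 m[φ0→fog] = [48, 54]
r6 m[φ1→fog] = [8, 8]
r6 m[φ1→snow] = [384, 432]
r6 m[φ2→wet] = [6, 2]
r6 m[φ2→cld] = [432, 72]
r6 m[φ3→cld] = [1, 2]
r6 m[wet→φ0] = [6, 2]
r6 m[wet→φ2] = [72, 40]
r6 m[cld→φ2] = [1, 2]
r6 m[cld→φ3] = [432, 72]
r6 m[fog→φ0] = [8, 8]
r6 m[fog→φ1] = [48, 54]
r6 m[snow→φ1] = [1, 1]
r7 m[φ0→wet] = [72, 40]
r7 m[φ0→fog] = [48, 54]
r7 m[φ1→fog] = [8, 8]
r7 m[φ1→snow] = [384, 432]
r7 m[φ2→wet] = [6, 2]
r7 m[φ2→cld] = [432, 72]
r7 m[φ3→cld] = [1, 2]
r7 m[wet→φ0] = [6, 2]
r7 m[wet→φ2] = [72, 40]
r7 m[cld→φ2] = [1, 2]
r7 m[cld→φ3] = [432, 72]
r7 m[fog→φ0] = [8, 8]
r7 m[fog→φ1] = [48, 54]
r7 m[snow→φ1] = [1, 1]
fixed point reached at round 7
traceback from wet: (wet=0, cld=0, fog=1, snow=1), score=432

assignment: (wet=0, cld=0, fog=1, snow=1); score = 432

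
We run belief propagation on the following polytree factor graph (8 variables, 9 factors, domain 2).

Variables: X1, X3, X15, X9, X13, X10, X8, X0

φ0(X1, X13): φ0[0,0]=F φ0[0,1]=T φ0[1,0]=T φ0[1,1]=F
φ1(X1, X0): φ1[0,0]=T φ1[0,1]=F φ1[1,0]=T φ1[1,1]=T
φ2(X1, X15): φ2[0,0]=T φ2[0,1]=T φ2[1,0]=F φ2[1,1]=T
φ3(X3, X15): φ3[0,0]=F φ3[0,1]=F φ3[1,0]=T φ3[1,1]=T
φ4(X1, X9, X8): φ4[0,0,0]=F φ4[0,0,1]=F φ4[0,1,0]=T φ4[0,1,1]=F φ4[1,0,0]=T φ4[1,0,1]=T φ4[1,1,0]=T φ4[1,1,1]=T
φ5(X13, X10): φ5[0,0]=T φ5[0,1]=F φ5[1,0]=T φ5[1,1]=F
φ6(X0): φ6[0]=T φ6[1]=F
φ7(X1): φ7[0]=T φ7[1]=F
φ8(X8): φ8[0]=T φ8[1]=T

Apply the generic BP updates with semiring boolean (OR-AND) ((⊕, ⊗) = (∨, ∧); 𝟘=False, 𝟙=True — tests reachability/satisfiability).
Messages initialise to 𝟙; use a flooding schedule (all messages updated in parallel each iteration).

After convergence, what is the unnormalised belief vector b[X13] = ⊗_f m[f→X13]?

init: all messages = 𝟙 over 2 values
r1 m[φ0→X1] = [T, T]
r1 m[φ0→X13] = [T, T]
r1 m[φ1→X1] = [T, T]
r1 m[φ1→X0] = [T, T]
r1 m[φ2→X1] = [T, T]
r1 m[φ2→X15] = [T, T]
r1 m[φ3→X3] = [F, T]
r1 m[φ3→X15] = [T, T]
r1 m[φ4→X1] = [T, T]
r1 m[φ4→X9] = [T, T]
r1 m[φ4→X8] = [T, T]
r1 m[φ5→X13] = [T, T]
r1 m[φ5→X10] = [T, F]
r1 m[φ6→X0] = [T, F]
r1 m[φ7→X1] = [T, F]
r1 m[φ8→X8] = [T, T]
r1 m[X1→φ0] = [T, T]
r1 m[X1→φ1] = [T, T]
r1 m[X1→φ2] = [T, T]
r1 m[X1→φ4] = [T, T]
r1 m[X1→φ7] = [T, T]
r1 m[X3→φ3] = [T, T]
r1 m[X15→φ2] = [T, T]
r1 m[X15→φ3] = [T, T]
r1 m[X9→φ4] = [T, T]
r1 m[X13→φ0] = [T, T]
r1 m[X13→φ5] = [T, T]
r1 m[X10→φ5] = [T, T]
r1 m[X8→φ4] = [T, T]
r1 m[X8→φ8] = [T, T]
r1 m[X0→φ1] = [T, T]
r1 m[X0→φ6] = [T, T]
r2 m[φ0→X1] = [T, T]
r2 m[φ0→X13] = [T, T]
r2 m[φ1→X1] = [T, T]
r2 m[φ1→X0] = [T, T]
r2 m[φ2→X1] = [T, T]
r2 m[φ2→X15] = [T, T]
r2 m[φ3→X3] = [F, T]
r2 m[φ3→X15] = [T, T]
r2 m[φ4→X1] = [T, T]
r2 m[φ4→X9] = [T, T]
r2 m[φ4→X8] = [T, T]
r2 m[φ5→X13] = [T, T]
r2 m[φ5→X10] = [T, F]
r2 m[φ6→X0] = [T, F]
r2 m[φ7→X1] = [T, F]
r2 m[φ8→X8] = [T, T]
r2 m[X1→φ0] = [T, F]
r2 m[X1→φ1] = [T, F]
r2 m[X1→φ2] = [T, F]
r2 m[X1→φ4] = [T, F]
r2 m[X1→φ7] = [T, T]
r2 m[X3→φ3] = [T, T]
r2 m[X15→φ2] = [T, T]
r2 m[X15→φ3] = [T, T]
r2 m[X9→φ4] = [T, T]
r2 m[X13→φ0] = [T, T]
r2 m[X13→φ5] = [T, T]
r2 m[X10→φ5] = [T, T]
r2 m[X8→φ4] = [T, T]
r2 m[X8→φ8] = [T, T]
r2 m[X0→φ1] = [T, F]
r2 m[X0→φ6] = [T, T]
r3 m[φ0→X1] = [T, T]
r3 m[φ0→X13] = [F, T]
r3 m[φ1→X1] = [T, T]
r3 m[φ1→X0] = [T, F]
r3 m[φ2→X1] = [T, T]
r3 m[φ2→X15] = [T, T]
r3 m[φ3→X3] = [F, T]
r3 m[φ3→X15] = [T, T]
r3 m[φ4→X1] = [T, T]
r3 m[φ4→X9] = [F, T]
r3 m[φ4→X8] = [T, F]
r3 m[φ5→X13] = [T, T]
r3 m[φ5→X10] = [T, F]
r3 m[φ6→X0] = [T, F]
r3 m[φ7→X1] = [T, F]
r3 m[φ8→X8] = [T, T]
r3 m[X1→φ0] = [T, F]
r3 m[X1→φ1] = [T, F]
r3 m[X1→φ2] = [T, F]
r3 m[X1→φ4] = [T, F]
r3 m[X1→φ7] = [T, T]
r3 m[X3→φ3] = [T, T]
r3 m[X15→φ2] = [T, T]
r3 m[X15→φ3] = [T, T]
r3 m[X9→φ4] = [T, T]
r3 m[X13→φ0] = [T, T]
r3 m[X13→φ5] = [T, T]
r3 m[X10→φ5] = [T, T]
r3 m[X8→φ4] = [T, T]
r3 m[X8→φ8] = [T, T]
r3 m[X0→φ1] = [T, F]
r3 m[X0→φ6] = [T, T]
r4 m[φ0→X1] = [T, T]
r4 m[φ0→X13] = [F, T]
r4 m[φ1→X1] = [T, T]
r4 m[φ1→X0] = [T, F]
r4 m[φ2→X1] = [T, T]
r4 m[φ2→X15] = [T, T]
r4 m[φ3→X3] = [F, T]
r4 m[φ3→X15] = [T, T]
r4 m[φ4→X1] = [T, T]
r4 m[φ4→X9] = [F, T]
r4 m[φ4→X8] = [T, F]
r4 m[φ5→X13] = [T, T]
r4 m[φ5→X10] = [T, F]
r4 m[φ6→X0] = [T, F]
r4 m[φ7→X1] = [T, F]
r4 m[φ8→X8] = [T, T]
r4 m[X1→φ0] = [T, F]
r4 m[X1→φ1] = [T, F]
r4 m[X1→φ2] = [T, F]
r4 m[X1→φ4] = [T, F]
r4 m[X1→φ7] = [T, T]
r4 m[X3→φ3] = [T, T]
r4 m[X15→φ2] = [T, T]
r4 m[X15→φ3] = [T, T]
r4 m[X9→φ4] = [T, T]
r4 m[X13→φ0] = [T, T]
r4 m[X13→φ5] = [F, T]
r4 m[X10→φ5] = [T, T]
r4 m[X8→φ4] = [T, T]
r4 m[X8→φ8] = [T, F]
r4 m[X0→φ1] = [T, F]
r4 m[X0→φ6] = [T, F]
r5 m[φ0→X1] = [T, T]
r5 m[φ0→X13] = [F, T]
r5 m[φ1→X1] = [T, T]
r5 m[φ1→X0] = [T, F]
r5 m[φ2→X1] = [T, T]
r5 m[φ2→X15] = [T, T]
r5 m[φ3→X3] = [F, T]
r5 m[φ3→X15] = [T, T]
r5 m[φ4→X1] = [T, T]
r5 m[φ4→X9] = [F, T]
r5 m[φ4→X8] = [T, F]
r5 m[φ5→X13] = [T, T]
r5 m[φ5→X10] = [T, F]
r5 m[φ6→X0] = [T, F]
r5 m[φ7→X1] = [T, F]
r5 m[φ8→X8] = [T, T]
r5 m[X1→φ0] = [T, F]
r5 m[X1→φ1] = [T, F]
r5 m[X1→φ2] = [T, F]
r5 m[X1→φ4] = [T, F]
r5 m[X1→φ7] = [T, T]
r5 m[X3→φ3] = [T, T]
r5 m[X15→φ2] = [T, T]
r5 m[X15→φ3] = [T, T]
r5 m[X9→φ4] = [T, T]
r5 m[X13→φ0] = [T, T]
r5 m[X13→φ5] = [F, T]
r5 m[X10→φ5] = [T, T]
r5 m[X8→φ4] = [T, T]
r5 m[X8→φ8] = [T, F]
r5 m[X0→φ1] = [T, F]
r5 m[X0→φ6] = [T, F]
fixed point reached at round 5
b[X13] = ⊗ incoming = [F, T]

b[X13] = [F, T]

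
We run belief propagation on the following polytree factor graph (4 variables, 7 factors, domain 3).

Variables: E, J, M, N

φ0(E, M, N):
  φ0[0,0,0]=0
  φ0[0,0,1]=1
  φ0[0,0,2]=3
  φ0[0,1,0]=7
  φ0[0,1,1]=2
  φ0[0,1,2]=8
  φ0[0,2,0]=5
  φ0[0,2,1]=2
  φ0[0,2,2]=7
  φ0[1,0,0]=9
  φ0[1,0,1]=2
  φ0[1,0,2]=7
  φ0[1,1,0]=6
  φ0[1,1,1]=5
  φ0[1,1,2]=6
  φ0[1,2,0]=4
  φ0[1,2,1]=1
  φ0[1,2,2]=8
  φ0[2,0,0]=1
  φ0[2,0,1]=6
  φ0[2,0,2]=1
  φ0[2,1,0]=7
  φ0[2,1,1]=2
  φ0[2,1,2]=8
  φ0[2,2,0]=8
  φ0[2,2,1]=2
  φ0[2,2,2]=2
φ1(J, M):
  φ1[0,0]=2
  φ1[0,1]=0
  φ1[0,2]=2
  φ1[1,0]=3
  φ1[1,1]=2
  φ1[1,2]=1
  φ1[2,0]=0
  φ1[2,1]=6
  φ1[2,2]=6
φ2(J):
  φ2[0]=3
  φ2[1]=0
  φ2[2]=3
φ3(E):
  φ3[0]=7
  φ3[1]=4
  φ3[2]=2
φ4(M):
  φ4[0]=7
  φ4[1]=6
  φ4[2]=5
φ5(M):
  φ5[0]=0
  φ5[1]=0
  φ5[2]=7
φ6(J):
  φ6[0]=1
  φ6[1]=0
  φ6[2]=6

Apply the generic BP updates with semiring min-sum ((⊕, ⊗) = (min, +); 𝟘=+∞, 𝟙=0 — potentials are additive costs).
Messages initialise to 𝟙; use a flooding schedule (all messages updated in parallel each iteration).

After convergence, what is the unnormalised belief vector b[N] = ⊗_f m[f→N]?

init: all messages = 𝟙 over 3 values
r1 m[φ0→E] = [0, 1, 1]
r1 m[φ0→M] = [0, 2, 1]
r1 m[φ0→N] = [0, 1, 1]
r1 m[φ1→J] = [0, 1, 0]
r1 m[φ1→M] = [0, 0, 1]
r1 m[φ2→J] = [3, 0, 3]
r1 m[φ3→E] = [7, 4, 2]
r1 m[φ4→M] = [7, 6, 5]
r1 m[φ5→M] = [0, 0, 7]
r1 m[φ6→J] = [1, 0, 6]
r1 m[E→φ0] = [0, 0, 0]
r1 m[E→φ3] = [0, 0, 0]
r1 m[J→φ1] = [0, 0, 0]
r1 m[J→φ2] = [0, 0, 0]
r1 m[J→φ6] = [0, 0, 0]
r1 m[M→φ0] = [0, 0, 0]
r1 m[M→φ1] = [0, 0, 0]
r1 m[M→φ4] = [0, 0, 0]
r1 m[M→φ5] = [0, 0, 0]
r1 m[N→φ0] = [0, 0, 0]
r2 m[φ0→E] = [0, 1, 1]
r2 m[φ0→M] = [0, 2, 1]
r2 m[φ0→N] = [0, 1, 1]
r2 m[φ1→J] = [0, 1, 0]
r2 m[φ1→M] = [0, 0, 1]
r2 m[φ2→J] = [3, 0, 3]
r2 m[φ3→E] = [7, 4, 2]
r2 m[φ4→M] = [7, 6, 5]
r2 m[φ5→M] = [0, 0, 7]
r2 m[φ6→J] = [1, 0, 6]
r2 m[E→φ0] = [7, 4, 2]
r2 m[E→φ3] = [0, 1, 1]
r2 m[J→φ1] = [4, 0, 9]
r2 m[J→φ2] = [1, 1, 6]
r2 m[J→φ6] = [3, 1, 3]
r2 m[M→φ0] = [7, 6, 13]
r2 m[M→φ1] = [7, 8, 13]
r2 m[M→φ4] = [0, 2, 9]
r2 m[M→φ5] = [7, 8, 7]
r2 m[N→φ0] = [0, 0, 0]
r3 m[φ0→E] = [7, 9, 8]
r3 m[φ0→M] = [3, 4, 4]
r3 m[φ0→N] = [10, 10, 10]
r3 m[φ1→J] = [8, 10, 7]
r3 m[φ1→M] = [3, 2, 1]
r3 m[φ2→J] = [3, 0, 3]
r3 m[φ3→E] = [7, 4, 2]
r3 m[φ4→M] = [7, 6, 5]
r3 m[φ5→M] = [0, 0, 7]
r3 m[φ6→J] = [1, 0, 6]
r3 m[E→φ0] = [7, 4, 2]
r3 m[E→φ3] = [0, 1, 1]
r3 m[J→φ1] = [4, 0, 9]
r3 m[J→φ2] = [1, 1, 6]
r3 m[J→φ6] = [3, 1, 3]
r3 m[M→φ0] = [7, 6, 13]
r3 m[M→φ1] = [7, 8, 13]
r3 m[M→φ4] = [0, 2, 9]
r3 m[M→φ5] = [7, 8, 7]
r3 m[N→φ0] = [0, 0, 0]
r4 m[φ0→E] = [7, 9, 8]
r4 m[φ0→M] = [3, 4, 4]
r4 m[φ0→N] = [10, 10, 10]
r4 m[φ1→J] = [8, 10, 7]
r4 m[φ1→M] = [3, 2, 1]
r4 m[φ2→J] = [3, 0, 3]
r4 m[φ3→E] = [7, 4, 2]
r4 m[φ4→M] = [7, 6, 5]
r4 m[φ5→M] = [0, 0, 7]
r4 m[φ6→J] = [1, 0, 6]
r4 m[E→φ0] = [7, 4, 2]
r4 m[E→φ3] = [7, 9, 8]
r4 m[J→φ1] = [4, 0, 9]
r4 m[J→φ2] = [9, 10, 13]
r4 m[J→φ6] = [11, 10, 10]
r4 m[M→φ0] = [10, 8, 13]
r4 m[M→φ1] = [10, 10, 16]
r4 m[M→φ4] = [6, 6, 12]
r4 m[M→φ5] = [13, 12, 10]
r4 m[N→φ0] = [0, 0, 0]
r5 m[φ0→E] = [10, 12, 10]
r5 m[φ0→M] = [3, 4, 4]
r5 m[φ0→N] = [13, 12, 13]
r5 m[φ1→J] = [10, 12, 10]
r5 m[φ1→M] = [3, 2, 1]
r5 m[φ2→J] = [3, 0, 3]
r5 m[φ3→E] = [7, 4, 2]
r5 m[φ4→M] = [7, 6, 5]
r5 m[φ5→M] = [0, 0, 7]
r5 m[φ6→J] = [1, 0, 6]
r5 m[E→φ0] = [7, 4, 2]
r5 m[E→φ3] = [7, 9, 8]
r5 m[J→φ1] = [4, 0, 9]
r5 m[J→φ2] = [9, 10, 13]
r5 m[J→φ6] = [11, 10, 10]
r5 m[M→φ0] = [10, 8, 13]
r5 m[M→φ1] = [10, 10, 16]
r5 m[M→φ4] = [6, 6, 12]
r5 m[M→φ5] = [13, 12, 10]
r5 m[N→φ0] = [0, 0, 0]
r6 m[φ0→E] = [10, 12, 10]
r6 m[φ0→M] = [3, 4, 4]
r6 m[φ0→N] = [13, 12, 13]
r6 m[φ1→J] = [10, 12, 10]
r6 m[φ1→M] = [3, 2, 1]
r6 m[φ2→J] = [3, 0, 3]
r6 m[φ3→E] = [7, 4, 2]
r6 m[φ4→M] = [7, 6, 5]
r6 m[φ5→M] = [0, 0, 7]
r6 m[φ6→J] = [1, 0, 6]
r6 m[E→φ0] = [7, 4, 2]
r6 m[E→φ3] = [10, 12, 10]
r6 m[J→φ1] = [4, 0, 9]
r6 m[J→φ2] = [11, 12, 16]
r6 m[J→φ6] = [13, 12, 13]
r6 m[M→φ0] = [10, 8, 13]
r6 m[M→φ1] = [10, 10, 16]
r6 m[M→φ4] = [6, 6, 12]
r6 m[M→φ5] = [13, 12, 10]
r6 m[N→φ0] = [0, 0, 0]
r7 m[φ0→E] = [10, 12, 10]
r7 m[φ0→M] = [3, 4, 4]
r7 m[φ0→N] = [13, 12, 13]
r7 m[φ1→J] = [10, 12, 10]
r7 m[φ1→M] = [3, 2, 1]
r7 m[φ2→J] = [3, 0, 3]
r7 m[φ3→E] = [7, 4, 2]
r7 m[φ4→M] = [7, 6, 5]
r7 m[φ5→M] = [0, 0, 7]
r7 m[φ6→J] = [1, 0, 6]
r7 m[E→φ0] = [7, 4, 2]
r7 m[E→φ3] = [10, 12, 10]
r7 m[J→φ1] = [4, 0, 9]
r7 m[J→φ2] = [11, 12, 16]
r7 m[J→φ6] = [13, 12, 13]
r7 m[M→φ0] = [10, 8, 13]
r7 m[M→φ1] = [10, 10, 16]
r7 m[M→φ4] = [6, 6, 12]
r7 m[M→φ5] = [13, 12, 10]
r7 m[N→φ0] = [0, 0, 0]
fixed point reached at round 7
b[N] = ⊗ incoming = [13, 12, 13]

b[N] = [13, 12, 13]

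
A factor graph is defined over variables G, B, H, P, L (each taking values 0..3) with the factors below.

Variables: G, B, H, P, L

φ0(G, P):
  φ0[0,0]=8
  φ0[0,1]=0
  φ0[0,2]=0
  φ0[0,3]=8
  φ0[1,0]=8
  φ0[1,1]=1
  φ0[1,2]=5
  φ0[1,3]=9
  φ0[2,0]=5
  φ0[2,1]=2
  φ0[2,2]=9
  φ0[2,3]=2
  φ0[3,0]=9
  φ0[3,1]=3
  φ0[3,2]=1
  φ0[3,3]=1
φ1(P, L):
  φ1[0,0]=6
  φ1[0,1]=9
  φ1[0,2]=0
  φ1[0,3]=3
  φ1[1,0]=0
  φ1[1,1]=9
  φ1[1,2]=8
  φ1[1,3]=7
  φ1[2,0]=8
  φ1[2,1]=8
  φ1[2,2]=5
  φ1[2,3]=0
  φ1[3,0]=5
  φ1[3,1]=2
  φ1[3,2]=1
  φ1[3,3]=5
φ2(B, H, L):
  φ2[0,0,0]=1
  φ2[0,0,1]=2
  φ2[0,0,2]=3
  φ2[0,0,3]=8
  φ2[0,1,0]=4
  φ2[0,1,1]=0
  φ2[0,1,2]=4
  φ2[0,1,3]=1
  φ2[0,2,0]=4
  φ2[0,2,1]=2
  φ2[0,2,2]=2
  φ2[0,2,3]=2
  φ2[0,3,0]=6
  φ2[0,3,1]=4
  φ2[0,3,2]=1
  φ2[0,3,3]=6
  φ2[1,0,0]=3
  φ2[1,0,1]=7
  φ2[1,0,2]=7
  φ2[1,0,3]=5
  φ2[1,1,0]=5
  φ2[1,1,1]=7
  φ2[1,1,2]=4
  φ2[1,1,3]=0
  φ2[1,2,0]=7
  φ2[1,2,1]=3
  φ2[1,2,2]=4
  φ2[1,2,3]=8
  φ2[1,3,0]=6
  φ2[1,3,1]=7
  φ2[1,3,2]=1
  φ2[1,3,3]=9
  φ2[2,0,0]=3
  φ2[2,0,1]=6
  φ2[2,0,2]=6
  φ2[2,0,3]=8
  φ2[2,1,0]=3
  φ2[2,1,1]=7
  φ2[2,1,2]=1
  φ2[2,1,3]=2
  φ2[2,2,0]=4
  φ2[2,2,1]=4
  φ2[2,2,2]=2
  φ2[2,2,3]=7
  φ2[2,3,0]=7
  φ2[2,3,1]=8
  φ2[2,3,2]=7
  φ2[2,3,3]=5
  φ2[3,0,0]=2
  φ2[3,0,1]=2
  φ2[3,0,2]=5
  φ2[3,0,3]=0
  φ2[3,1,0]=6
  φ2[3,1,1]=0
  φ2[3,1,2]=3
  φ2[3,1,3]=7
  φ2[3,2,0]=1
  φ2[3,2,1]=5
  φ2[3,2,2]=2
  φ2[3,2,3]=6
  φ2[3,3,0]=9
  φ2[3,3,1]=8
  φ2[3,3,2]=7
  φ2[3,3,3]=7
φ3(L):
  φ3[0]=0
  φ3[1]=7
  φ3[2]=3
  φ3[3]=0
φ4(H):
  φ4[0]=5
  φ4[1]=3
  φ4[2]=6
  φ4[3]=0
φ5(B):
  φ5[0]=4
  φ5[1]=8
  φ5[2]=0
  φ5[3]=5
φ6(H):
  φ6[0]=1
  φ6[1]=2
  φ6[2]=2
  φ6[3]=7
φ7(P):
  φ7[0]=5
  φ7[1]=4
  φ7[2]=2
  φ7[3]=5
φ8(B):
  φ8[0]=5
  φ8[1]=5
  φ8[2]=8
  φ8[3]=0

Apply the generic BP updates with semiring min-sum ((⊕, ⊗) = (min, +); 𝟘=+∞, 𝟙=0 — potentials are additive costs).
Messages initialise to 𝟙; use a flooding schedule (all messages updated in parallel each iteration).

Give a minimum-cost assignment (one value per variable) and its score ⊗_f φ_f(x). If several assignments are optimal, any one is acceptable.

assignment: (G=0, B=3, H=0, P=2, L=3); score = 13

init: all messages = 𝟙 over 4 values
r1 m[φ0→G] = [0, 1, 2, 1]
r1 m[φ0→P] = [5, 0, 0, 1]
r1 m[φ1→P] = [0, 0, 0, 1]
r1 m[φ1→L] = [0, 2, 0, 0]
r1 m[φ2→B] = [0, 0, 1, 0]
r1 m[φ2→H] = [0, 0, 1, 1]
r1 m[φ2→L] = [1, 0, 1, 0]
r1 m[φ3→L] = [0, 7, 3, 0]
r1 m[φ4→H] = [5, 3, 6, 0]
r1 m[φ5→B] = [4, 8, 0, 5]
r1 m[φ6→H] = [1, 2, 2, 7]
r1 m[φ7→P] = [5, 4, 2, 5]
r1 m[φ8→B] = [5, 5, 8, 0]
r1 m[G→φ0] = [0, 0, 0, 0]
r1 m[B→φ2] = [0, 0, 0, 0]
r1 m[B→φ5] = [0, 0, 0, 0]
r1 m[B→φ8] = [0, 0, 0, 0]
r1 m[H→φ2] = [0, 0, 0, 0]
r1 m[H→φ4] = [0, 0, 0, 0]
r1 m[H→φ6] = [0, 0, 0, 0]
r1 m[P→φ0] = [0, 0, 0, 0]
r1 m[P→φ1] = [0, 0, 0, 0]
r1 m[P→φ7] = [0, 0, 0, 0]
r1 m[L→φ1] = [0, 0, 0, 0]
r1 m[L→φ2] = [0, 0, 0, 0]
r1 m[L→φ3] = [0, 0, 0, 0]
r2 m[φ0→G] = [0, 1, 2, 1]
r2 m[φ0→P] = [5, 0, 0, 1]
r2 m[φ1→P] = [0, 0, 0, 1]
r2 m[φ1→L] = [0, 2, 0, 0]
r2 m[φ2→B] = [0, 0, 1, 0]
r2 m[φ2→H] = [0, 0, 1, 1]
r2 m[φ2→L] = [1, 0, 1, 0]
r2 m[φ3→L] = [0, 7, 3, 0]
r2 m[φ4→H] = [5, 3, 6, 0]
r2 m[φ5→B] = [4, 8, 0, 5]
r2 m[φ6→H] = [1, 2, 2, 7]
r2 m[φ7→P] = [5, 4, 2, 5]
r2 m[φ8→B] = [5, 5, 8, 0]
r2 m[G→φ0] = [0, 0, 0, 0]
r2 m[B→φ2] = [9, 13, 8, 5]
r2 m[B→φ5] = [5, 5, 9, 0]
r2 m[B→φ8] = [4, 8, 1, 5]
r2 m[H→φ2] = [6, 5, 8, 7]
r2 m[H→φ4] = [1, 2, 3, 8]
r2 m[H→φ6] = [5, 3, 7, 1]
r2 m[P→φ0] = [5, 4, 2, 6]
r2 m[P→φ1] = [10, 4, 2, 6]
r2 m[P→φ7] = [5, 0, 0, 2]
r2 m[L→φ1] = [1, 7, 4, 0]
r2 m[L→φ2] = [0, 9, 3, 0]
r2 m[L→φ3] = [1, 2, 1, 0]
r3 m[φ0→G] = [2, 5, 6, 3]
r3 m[φ0→P] = [5, 0, 0, 1]
r3 m[φ1→P] = [3, 1, 0, 5]
r3 m[φ1→L] = [4, 8, 7, 2]
r3 m[φ2→B] = [6, 5, 7, 6]
r3 m[φ2→H] = [5, 10, 6, 12]
r3 m[φ2→L] = [13, 10, 13, 11]
r3 m[φ3→L] = [0, 7, 3, 0]
r3 m[φ4→H] = [5, 3, 6, 0]
r3 m[φ5→B] = [4, 8, 0, 5]
r3 m[φ6→H] = [1, 2, 2, 7]
r3 m[φ7→P] = [5, 4, 2, 5]
r3 m[φ8→B] = [5, 5, 8, 0]
r3 m[G→φ0] = [0, 0, 0, 0]
r3 m[B→φ2] = [9, 13, 8, 5]
r3 m[B→φ5] = [5, 5, 9, 0]
r3 m[B→φ8] = [4, 8, 1, 5]
r3 m[H→φ2] = [6, 5, 8, 7]
r3 m[H→φ4] = [1, 2, 3, 8]
r3 m[H→φ6] = [5, 3, 7, 1]
r3 m[P→φ0] = [5, 4, 2, 6]
r3 m[P→φ1] = [10, 4, 2, 6]
r3 m[P→φ7] = [5, 0, 0, 2]
r3 m[L→φ1] = [1, 7, 4, 0]
r3 m[L→φ2] = [0, 9, 3, 0]
r3 m[L→φ3] = [1, 2, 1, 0]
r4 m[φ0→G] = [2, 5, 6, 3]
r4 m[φ0→P] = [5, 0, 0, 1]
r4 m[φ1→P] = [3, 1, 0, 5]
r4 m[φ1→L] = [4, 8, 7, 2]
r4 m[φ2→B] = [6, 5, 7, 6]
r4 m[φ2→H] = [5, 10, 6, 12]
r4 m[φ2→L] = [13, 10, 13, 11]
r4 m[φ3→L] = [0, 7, 3, 0]
r4 m[φ4→H] = [5, 3, 6, 0]
r4 m[φ5→B] = [4, 8, 0, 5]
r4 m[φ6→H] = [1, 2, 2, 7]
r4 m[φ7→P] = [5, 4, 2, 5]
r4 m[φ8→B] = [5, 5, 8, 0]
r4 m[G→φ0] = [0, 0, 0, 0]
r4 m[B→φ2] = [9, 13, 8, 5]
r4 m[B→φ5] = [11, 10, 15, 6]
r4 m[B→φ8] = [10, 13, 7, 11]
r4 m[H→φ2] = [6, 5, 8, 7]
r4 m[H→φ4] = [6, 12, 8, 19]
r4 m[H→φ6] = [10, 13, 12, 12]
r4 m[P→φ0] = [8, 5, 2, 10]
r4 m[P→φ1] = [10, 4, 2, 6]
r4 m[P→φ7] = [8, 1, 0, 6]
r4 m[L→φ1] = [13, 17, 16, 11]
r4 m[L→φ2] = [4, 15, 10, 2]
r4 m[L→φ3] = [17, 18, 20, 13]
r5 m[φ0→G] = [2, 6, 7, 3]
r5 m[φ0→P] = [5, 0, 0, 1]
r5 m[φ1→P] = [14, 13, 11, 16]
r5 m[φ1→L] = [4, 8, 7, 2]
r5 m[φ2→B] = [8, 7, 9, 8]
r5 m[φ2→H] = [7, 12, 10, 14]
r5 m[φ2→L] = [13, 10, 13, 11]
r5 m[φ3→L] = [0, 7, 3, 0]
r5 m[φ4→H] = [5, 3, 6, 0]
r5 m[φ5→B] = [4, 8, 0, 5]
r5 m[φ6→H] = [1, 2, 2, 7]
r5 m[φ7→P] = [5, 4, 2, 5]
r5 m[φ8→B] = [5, 5, 8, 0]
r5 m[G→φ0] = [0, 0, 0, 0]
r5 m[B→φ2] = [9, 13, 8, 5]
r5 m[B→φ5] = [11, 10, 15, 6]
r5 m[B→φ8] = [10, 13, 7, 11]
r5 m[H→φ2] = [6, 5, 8, 7]
r5 m[H→φ4] = [6, 12, 8, 19]
r5 m[H→φ6] = [10, 13, 12, 12]
r5 m[P→φ0] = [8, 5, 2, 10]
r5 m[P→φ1] = [10, 4, 2, 6]
r5 m[P→φ7] = [8, 1, 0, 6]
r5 m[L→φ1] = [13, 17, 16, 11]
r5 m[L→φ2] = [4, 15, 10, 2]
r5 m[L→φ3] = [17, 18, 20, 13]
r6 m[φ0→G] = [2, 6, 7, 3]
r6 m[φ0→P] = [5, 0, 0, 1]
r6 m[φ1→P] = [14, 13, 11, 16]
r6 m[φ1→L] = [4, 8, 7, 2]
r6 m[φ2→B] = [8, 7, 9, 8]
r6 m[φ2→H] = [7, 12, 10, 14]
r6 m[φ2→L] = [13, 10, 13, 11]
r6 m[φ3→L] = [0, 7, 3, 0]
r6 m[φ4→H] = [5, 3, 6, 0]
r6 m[φ5→B] = [4, 8, 0, 5]
r6 m[φ6→H] = [1, 2, 2, 7]
r6 m[φ7→P] = [5, 4, 2, 5]
r6 m[φ8→B] = [5, 5, 8, 0]
r6 m[G→φ0] = [0, 0, 0, 0]
r6 m[B→φ2] = [9, 13, 8, 5]
r6 m[B→φ5] = [13, 12, 17, 8]
r6 m[B→φ8] = [12, 15, 9, 13]
r6 m[H→φ2] = [6, 5, 8, 7]
r6 m[H→φ4] = [8, 14, 12, 21]
r6 m[H→φ6] = [12, 15, 16, 14]
r6 m[P→φ0] = [19, 17, 13, 21]
r6 m[P→φ1] = [10, 4, 2, 6]
r6 m[P→φ7] = [19, 13, 11, 17]
r6 m[L→φ1] = [13, 17, 16, 11]
r6 m[L→φ2] = [4, 15, 10, 2]
r6 m[L→φ3] = [17, 18, 20, 13]
r7 m[φ0→G] = [13, 18, 19, 14]
r7 m[φ0→P] = [5, 0, 0, 1]
r7 m[φ1→P] = [14, 13, 11, 16]
r7 m[φ1→L] = [4, 8, 7, 2]
r7 m[φ2→B] = [8, 7, 9, 8]
r7 m[φ2→H] = [7, 12, 10, 14]
r7 m[φ2→L] = [13, 10, 13, 11]
r7 m[φ3→L] = [0, 7, 3, 0]
r7 m[φ4→H] = [5, 3, 6, 0]
r7 m[φ5→B] = [4, 8, 0, 5]
r7 m[φ6→H] = [1, 2, 2, 7]
r7 m[φ7→P] = [5, 4, 2, 5]
r7 m[φ8→B] = [5, 5, 8, 0]
r7 m[G→φ0] = [0, 0, 0, 0]
r7 m[B→φ2] = [9, 13, 8, 5]
r7 m[B→φ5] = [13, 12, 17, 8]
r7 m[B→φ8] = [12, 15, 9, 13]
r7 m[H→φ2] = [6, 5, 8, 7]
r7 m[H→φ4] = [8, 14, 12, 21]
r7 m[H→φ6] = [12, 15, 16, 14]
r7 m[P→φ0] = [19, 17, 13, 21]
r7 m[P→φ1] = [10, 4, 2, 6]
r7 m[P→φ7] = [19, 13, 11, 17]
r7 m[L→φ1] = [13, 17, 16, 11]
r7 m[L→φ2] = [4, 15, 10, 2]
r7 m[L→φ3] = [17, 18, 20, 13]
r8 m[φ0→G] = [13, 18, 19, 14]
r8 m[φ0→P] = [5, 0, 0, 1]
r8 m[φ1→P] = [14, 13, 11, 16]
r8 m[φ1→L] = [4, 8, 7, 2]
r8 m[φ2→B] = [8, 7, 9, 8]
r8 m[φ2→H] = [7, 12, 10, 14]
r8 m[φ2→L] = [13, 10, 13, 11]
r8 m[φ3→L] = [0, 7, 3, 0]
r8 m[φ4→H] = [5, 3, 6, 0]
r8 m[φ5→B] = [4, 8, 0, 5]
r8 m[φ6→H] = [1, 2, 2, 7]
r8 m[φ7→P] = [5, 4, 2, 5]
r8 m[φ8→B] = [5, 5, 8, 0]
r8 m[G→φ0] = [0, 0, 0, 0]
r8 m[B→φ2] = [9, 13, 8, 5]
r8 m[B→φ5] = [13, 12, 17, 8]
r8 m[B→φ8] = [12, 15, 9, 13]
r8 m[H→φ2] = [6, 5, 8, 7]
r8 m[H→φ4] = [8, 14, 12, 21]
r8 m[H→φ6] = [12, 15, 16, 14]
r8 m[P→φ0] = [19, 17, 13, 21]
r8 m[P→φ1] = [10, 4, 2, 6]
r8 m[P→φ7] = [19, 13, 11, 17]
r8 m[L→φ1] = [13, 17, 16, 11]
r8 m[L→φ2] = [4, 15, 10, 2]
r8 m[L→φ3] = [17, 18, 20, 13]
fixed point reached at round 8
traceback from G: (G=0, B=3, H=0, P=2, L=3), score=13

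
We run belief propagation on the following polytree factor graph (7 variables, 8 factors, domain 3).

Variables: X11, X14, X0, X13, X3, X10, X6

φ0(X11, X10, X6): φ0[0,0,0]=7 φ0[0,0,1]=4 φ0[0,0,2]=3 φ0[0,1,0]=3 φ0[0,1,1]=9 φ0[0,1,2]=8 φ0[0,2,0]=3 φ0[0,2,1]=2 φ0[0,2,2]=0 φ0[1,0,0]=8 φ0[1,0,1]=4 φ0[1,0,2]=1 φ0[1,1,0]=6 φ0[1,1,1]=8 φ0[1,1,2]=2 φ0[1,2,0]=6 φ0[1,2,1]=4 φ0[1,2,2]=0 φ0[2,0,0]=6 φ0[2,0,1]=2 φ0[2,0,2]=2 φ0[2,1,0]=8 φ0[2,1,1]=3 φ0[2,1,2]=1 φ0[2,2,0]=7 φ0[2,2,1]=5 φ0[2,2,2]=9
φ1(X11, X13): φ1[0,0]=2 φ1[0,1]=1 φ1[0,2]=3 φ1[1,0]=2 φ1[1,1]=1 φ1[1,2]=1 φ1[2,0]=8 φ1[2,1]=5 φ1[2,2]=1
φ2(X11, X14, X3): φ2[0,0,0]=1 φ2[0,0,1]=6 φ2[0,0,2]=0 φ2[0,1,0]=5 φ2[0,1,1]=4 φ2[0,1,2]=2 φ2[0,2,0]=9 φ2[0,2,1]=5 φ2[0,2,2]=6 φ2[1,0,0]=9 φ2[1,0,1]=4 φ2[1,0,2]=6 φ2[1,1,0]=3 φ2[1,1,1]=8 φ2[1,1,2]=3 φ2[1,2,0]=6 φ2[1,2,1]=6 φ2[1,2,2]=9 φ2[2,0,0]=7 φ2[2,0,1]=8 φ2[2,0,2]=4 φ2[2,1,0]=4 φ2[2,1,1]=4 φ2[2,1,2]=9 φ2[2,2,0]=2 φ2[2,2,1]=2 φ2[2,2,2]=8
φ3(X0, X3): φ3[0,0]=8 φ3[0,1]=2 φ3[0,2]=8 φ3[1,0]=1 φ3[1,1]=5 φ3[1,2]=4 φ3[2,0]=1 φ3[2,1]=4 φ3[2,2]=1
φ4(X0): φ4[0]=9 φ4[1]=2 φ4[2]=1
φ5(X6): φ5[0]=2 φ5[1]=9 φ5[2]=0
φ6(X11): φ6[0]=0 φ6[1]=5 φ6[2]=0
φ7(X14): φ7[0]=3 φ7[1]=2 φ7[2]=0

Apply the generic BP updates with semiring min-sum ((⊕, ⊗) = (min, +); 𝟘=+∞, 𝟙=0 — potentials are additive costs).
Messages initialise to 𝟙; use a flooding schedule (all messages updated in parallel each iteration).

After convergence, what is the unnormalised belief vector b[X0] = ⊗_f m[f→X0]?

b[X0] = [15, 7, 6]

init: all messages = 𝟙 over 3 values
r1 m[φ0→X11] = [0, 0, 1]
r1 m[φ0→X10] = [1, 1, 0]
r1 m[φ0→X6] = [3, 2, 0]
r1 m[φ1→X11] = [1, 1, 1]
r1 m[φ1→X13] = [2, 1, 1]
r1 m[φ2→X11] = [0, 3, 2]
r1 m[φ2→X14] = [0, 2, 2]
r1 m[φ2→X3] = [1, 2, 0]
r1 m[φ3→X0] = [2, 1, 1]
r1 m[φ3→X3] = [1, 2, 1]
r1 m[φ4→X0] = [9, 2, 1]
r1 m[φ5→X6] = [2, 9, 0]
r1 m[φ6→X11] = [0, 5, 0]
r1 m[φ7→X14] = [3, 2, 0]
r1 m[X11→φ0] = [0, 0, 0]
r1 m[X11→φ1] = [0, 0, 0]
r1 m[X11→φ2] = [0, 0, 0]
r1 m[X11→φ6] = [0, 0, 0]
r1 m[X14→φ2] = [0, 0, 0]
r1 m[X14→φ7] = [0, 0, 0]
r1 m[X0→φ3] = [0, 0, 0]
r1 m[X0→φ4] = [0, 0, 0]
r1 m[X13→φ1] = [0, 0, 0]
r1 m[X3→φ2] = [0, 0, 0]
r1 m[X3→φ3] = [0, 0, 0]
r1 m[X10→φ0] = [0, 0, 0]
r1 m[X6→φ0] = [0, 0, 0]
r1 m[X6→φ5] = [0, 0, 0]
r2 m[φ0→X11] = [0, 0, 1]
r2 m[φ0→X10] = [1, 1, 0]
r2 m[φ0→X6] = [3, 2, 0]
r2 m[φ1→X11] = [1, 1, 1]
r2 m[φ1→X13] = [2, 1, 1]
r2 m[φ2→X11] = [0, 3, 2]
r2 m[φ2→X14] = [0, 2, 2]
r2 m[φ2→X3] = [1, 2, 0]
r2 m[φ3→X0] = [2, 1, 1]
r2 m[φ3→X3] = [1, 2, 1]
r2 m[φ4→X0] = [9, 2, 1]
r2 m[φ5→X6] = [2, 9, 0]
r2 m[φ6→X11] = [0, 5, 0]
r2 m[φ7→X14] = [3, 2, 0]
r2 m[X11→φ0] = [1, 9, 3]
r2 m[X11→φ1] = [0, 8, 3]
r2 m[X11→φ2] = [1, 6, 2]
r2 m[X11→φ6] = [1, 4, 4]
r2 m[X14→φ2] = [3, 2, 0]
r2 m[X14→φ7] = [0, 2, 2]
r2 m[X0→φ3] = [9, 2, 1]
r2 m[X0→φ4] = [2, 1, 1]
r2 m[X13→φ1] = [0, 0, 0]
r2 m[X3→φ2] = [1, 2, 1]
r2 m[X3→φ3] = [1, 2, 0]
r2 m[X10→φ0] = [0, 0, 0]
r2 m[X6→φ0] = [2, 9, 0]
r2 m[X6→φ5] = [3, 2, 0]
r3 m[φ0→X11] = [0, 0, 1]
r3 m[φ0→X10] = [4, 4, 1]
r3 m[φ0→X6] = [4, 3, 1]
r3 m[φ1→X11] = [1, 1, 1]
r3 m[φ1→X13] = [2, 1, 3]
r3 m[φ2→X11] = [4, 6, 3]
r3 m[φ2→X14] = [2, 4, 5]
r3 m[φ2→X3] = [4, 4, 4]
r3 m[φ3→X0] = [4, 2, 1]
r3 m[φ3→X3] = [2, 5, 2]
r3 m[φ4→X0] = [9, 2, 1]
r3 m[φ5→X6] = [2, 9, 0]
r3 m[φ6→X11] = [0, 5, 0]
r3 m[φ7→X14] = [3, 2, 0]
r3 m[X11→φ0] = [1, 9, 3]
r3 m[X11→φ1] = [0, 8, 3]
r3 m[X11→φ2] = [1, 6, 2]
r3 m[X11→φ6] = [1, 4, 4]
r3 m[X14→φ2] = [3, 2, 0]
r3 m[X14→φ7] = [0, 2, 2]
r3 m[X0→φ3] = [9, 2, 1]
r3 m[X0→φ4] = [2, 1, 1]
r3 m[X13→φ1] = [0, 0, 0]
r3 m[X3→φ2] = [1, 2, 1]
r3 m[X3→φ3] = [1, 2, 0]
r3 m[X10→φ0] = [0, 0, 0]
r3 m[X6→φ0] = [2, 9, 0]
r3 m[X6→φ5] = [3, 2, 0]
r4 m[φ0→X11] = [0, 0, 1]
r4 m[φ0→X10] = [4, 4, 1]
r4 m[φ0→X6] = [4, 3, 1]
r4 m[φ1→X11] = [1, 1, 1]
r4 m[φ1→X13] = [2, 1, 3]
r4 m[φ2→X11] = [4, 6, 3]
r4 m[φ2→X14] = [2, 4, 5]
r4 m[φ2→X3] = [4, 4, 4]
r4 m[φ3→X0] = [4, 2, 1]
r4 m[φ3→X3] = [2, 5, 2]
r4 m[φ4→X0] = [9, 2, 1]
r4 m[φ5→X6] = [2, 9, 0]
r4 m[φ6→X11] = [0, 5, 0]
r4 m[φ7→X14] = [3, 2, 0]
r4 m[X11→φ0] = [5, 12, 4]
r4 m[X11→φ1] = [4, 11, 4]
r4 m[X11→φ2] = [1, 6, 2]
r4 m[X11→φ6] = [5, 7, 5]
r4 m[X14→φ2] = [3, 2, 0]
r4 m[X14→φ7] = [2, 4, 5]
r4 m[X0→φ3] = [9, 2, 1]
r4 m[X0→φ4] = [4, 2, 1]
r4 m[X13→φ1] = [0, 0, 0]
r4 m[X3→φ2] = [2, 5, 2]
r4 m[X3→φ3] = [4, 4, 4]
r4 m[X10→φ0] = [0, 0, 0]
r4 m[X6→φ0] = [2, 9, 0]
r4 m[X6→φ5] = [4, 3, 1]
r5 m[φ0→X11] = [0, 0, 1]
r5 m[φ0→X10] = [6, 5, 5]
r5 m[φ0→X6] = [8, 6, 5]
r5 m[φ1→X11] = [1, 1, 1]
r5 m[φ1→X13] = [6, 5, 5]
r5 m[φ2→X11] = [5, 7, 4]
r5 m[φ2→X14] = [3, 5, 6]
r5 m[φ2→X3] = [4, 4, 4]
r5 m[φ3→X0] = [6, 5, 5]
r5 m[φ3→X3] = [2, 5, 2]
r5 m[φ4→X0] = [9, 2, 1]
r5 m[φ5→X6] = [2, 9, 0]
r5 m[φ6→X11] = [0, 5, 0]
r5 m[φ7→X14] = [3, 2, 0]
r5 m[X11→φ0] = [5, 12, 4]
r5 m[X11→φ1] = [4, 11, 4]
r5 m[X11→φ2] = [1, 6, 2]
r5 m[X11→φ6] = [5, 7, 5]
r5 m[X14→φ2] = [3, 2, 0]
r5 m[X14→φ7] = [2, 4, 5]
r5 m[X0→φ3] = [9, 2, 1]
r5 m[X0→φ4] = [4, 2, 1]
r5 m[X13→φ1] = [0, 0, 0]
r5 m[X3→φ2] = [2, 5, 2]
r5 m[X3→φ3] = [4, 4, 4]
r5 m[X10→φ0] = [0, 0, 0]
r5 m[X6→φ0] = [2, 9, 0]
r5 m[X6→φ5] = [4, 3, 1]
r6 m[φ0→X11] = [0, 0, 1]
r6 m[φ0→X10] = [6, 5, 5]
r6 m[φ0→X6] = [8, 6, 5]
r6 m[φ1→X11] = [1, 1, 1]
r6 m[φ1→X13] = [6, 5, 5]
r6 m[φ2→X11] = [5, 7, 4]
r6 m[φ2→X14] = [3, 5, 6]
r6 m[φ2→X3] = [4, 4, 4]
r6 m[φ3→X0] = [6, 5, 5]
r6 m[φ3→X3] = [2, 5, 2]
r6 m[φ4→X0] = [9, 2, 1]
r6 m[φ5→X6] = [2, 9, 0]
r6 m[φ6→X11] = [0, 5, 0]
r6 m[φ7→X14] = [3, 2, 0]
r6 m[X11→φ0] = [6, 13, 5]
r6 m[X11→φ1] = [5, 12, 5]
r6 m[X11→φ2] = [1, 6, 2]
r6 m[X11→φ6] = [6, 8, 6]
r6 m[X14→φ2] = [3, 2, 0]
r6 m[X14→φ7] = [3, 5, 6]
r6 m[X0→φ3] = [9, 2, 1]
r6 m[X0→φ4] = [6, 5, 5]
r6 m[X13→φ1] = [0, 0, 0]
r6 m[X3→φ2] = [2, 5, 2]
r6 m[X3→φ3] = [4, 4, 4]
r6 m[X10→φ0] = [0, 0, 0]
r6 m[X6→φ0] = [2, 9, 0]
r6 m[X6→φ5] = [8, 6, 5]
r7 m[φ0→X11] = [0, 0, 1]
r7 m[φ0→X10] = [7, 6, 6]
r7 m[φ0→X6] = [9, 7, 6]
r7 m[φ1→X11] = [1, 1, 1]
r7 m[φ1→X13] = [7, 6, 6]
r7 m[φ2→X11] = [5, 7, 4]
r7 m[φ2→X14] = [3, 5, 6]
r7 m[φ2→X3] = [4, 4, 4]
r7 m[φ3→X0] = [6, 5, 5]
r7 m[φ3→X3] = [2, 5, 2]
r7 m[φ4→X0] = [9, 2, 1]
r7 m[φ5→X6] = [2, 9, 0]
r7 m[φ6→X11] = [0, 5, 0]
r7 m[φ7→X14] = [3, 2, 0]
r7 m[X11→φ0] = [6, 13, 5]
r7 m[X11→φ1] = [5, 12, 5]
r7 m[X11→φ2] = [1, 6, 2]
r7 m[X11→φ6] = [6, 8, 6]
r7 m[X14→φ2] = [3, 2, 0]
r7 m[X14→φ7] = [3, 5, 6]
r7 m[X0→φ3] = [9, 2, 1]
r7 m[X0→φ4] = [6, 5, 5]
r7 m[X13→φ1] = [0, 0, 0]
r7 m[X3→φ2] = [2, 5, 2]
r7 m[X3→φ3] = [4, 4, 4]
r7 m[X10→φ0] = [0, 0, 0]
r7 m[X6→φ0] = [2, 9, 0]
r7 m[X6→φ5] = [8, 6, 5]
r8 m[φ0→X11] = [0, 0, 1]
r8 m[φ0→X10] = [7, 6, 6]
r8 m[φ0→X6] = [9, 7, 6]
r8 m[φ1→X11] = [1, 1, 1]
r8 m[φ1→X13] = [7, 6, 6]
r8 m[φ2→X11] = [5, 7, 4]
r8 m[φ2→X14] = [3, 5, 6]
r8 m[φ2→X3] = [4, 4, 4]
r8 m[φ3→X0] = [6, 5, 5]
r8 m[φ3→X3] = [2, 5, 2]
r8 m[φ4→X0] = [9, 2, 1]
r8 m[φ5→X6] = [2, 9, 0]
r8 m[φ6→X11] = [0, 5, 0]
r8 m[φ7→X14] = [3, 2, 0]
r8 m[X11→φ0] = [6, 13, 5]
r8 m[X11→φ1] = [5, 12, 5]
r8 m[X11→φ2] = [1, 6, 2]
r8 m[X11→φ6] = [6, 8, 6]
r8 m[X14→φ2] = [3, 2, 0]
r8 m[X14→φ7] = [3, 5, 6]
r8 m[X0→φ3] = [9, 2, 1]
r8 m[X0→φ4] = [6, 5, 5]
r8 m[X13→φ1] = [0, 0, 0]
r8 m[X3→φ2] = [2, 5, 2]
r8 m[X3→φ3] = [4, 4, 4]
r8 m[X10→φ0] = [0, 0, 0]
r8 m[X6→φ0] = [2, 9, 0]
r8 m[X6→φ5] = [9, 7, 6]
r9 m[φ0→X11] = [0, 0, 1]
r9 m[φ0→X10] = [7, 6, 6]
r9 m[φ0→X6] = [9, 7, 6]
r9 m[φ1→X11] = [1, 1, 1]
r9 m[φ1→X13] = [7, 6, 6]
r9 m[φ2→X11] = [5, 7, 4]
r9 m[φ2→X14] = [3, 5, 6]
r9 m[φ2→X3] = [4, 4, 4]
r9 m[φ3→X0] = [6, 5, 5]
r9 m[φ3→X3] = [2, 5, 2]
r9 m[φ4→X0] = [9, 2, 1]
r9 m[φ5→X6] = [2, 9, 0]
r9 m[φ6→X11] = [0, 5, 0]
r9 m[φ7→X14] = [3, 2, 0]
r9 m[X11→φ0] = [6, 13, 5]
r9 m[X11→φ1] = [5, 12, 5]
r9 m[X11→φ2] = [1, 6, 2]
r9 m[X11→φ6] = [6, 8, 6]
r9 m[X14→φ2] = [3, 2, 0]
r9 m[X14→φ7] = [3, 5, 6]
r9 m[X0→φ3] = [9, 2, 1]
r9 m[X0→φ4] = [6, 5, 5]
r9 m[X13→φ1] = [0, 0, 0]
r9 m[X3→φ2] = [2, 5, 2]
r9 m[X3→φ3] = [4, 4, 4]
r9 m[X10→φ0] = [0, 0, 0]
r9 m[X6→φ0] = [2, 9, 0]
r9 m[X6→φ5] = [9, 7, 6]
fixed point reached at round 9
b[X0] = ⊗ incoming = [15, 7, 6]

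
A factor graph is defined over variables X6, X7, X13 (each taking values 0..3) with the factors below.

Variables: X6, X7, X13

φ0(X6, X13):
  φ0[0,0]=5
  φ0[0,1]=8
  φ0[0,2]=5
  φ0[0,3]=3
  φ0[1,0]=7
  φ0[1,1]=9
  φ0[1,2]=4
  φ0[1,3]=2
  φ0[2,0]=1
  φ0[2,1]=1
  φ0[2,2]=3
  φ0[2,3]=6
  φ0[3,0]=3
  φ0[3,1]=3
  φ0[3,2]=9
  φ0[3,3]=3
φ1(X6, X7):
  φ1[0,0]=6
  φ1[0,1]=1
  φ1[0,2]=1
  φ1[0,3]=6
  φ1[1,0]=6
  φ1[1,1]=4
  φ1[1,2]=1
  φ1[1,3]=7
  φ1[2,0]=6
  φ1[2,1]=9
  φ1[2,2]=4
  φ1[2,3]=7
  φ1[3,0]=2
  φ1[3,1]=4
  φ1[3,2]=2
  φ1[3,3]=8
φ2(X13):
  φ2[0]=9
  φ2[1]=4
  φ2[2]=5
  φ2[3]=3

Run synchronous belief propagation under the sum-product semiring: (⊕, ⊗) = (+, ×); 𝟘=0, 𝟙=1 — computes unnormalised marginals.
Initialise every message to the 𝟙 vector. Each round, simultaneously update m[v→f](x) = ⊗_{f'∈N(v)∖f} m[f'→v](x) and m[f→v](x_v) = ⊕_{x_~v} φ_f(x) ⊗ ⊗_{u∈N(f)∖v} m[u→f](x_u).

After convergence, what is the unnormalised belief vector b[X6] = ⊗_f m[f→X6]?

init: all messages = 𝟙 over 4 values
r1 m[φ0→X6] = [21, 22, 11, 18]
r1 m[φ0→X13] = [16, 21, 21, 14]
r1 m[φ1→X6] = [14, 18, 26, 16]
r1 m[φ1→X7] = [20, 18, 8, 28]
r1 m[φ2→X13] = [9, 4, 5, 3]
r1 m[X6→φ0] = [1, 1, 1, 1]
r1 m[X6→φ1] = [1, 1, 1, 1]
r1 m[X7→φ1] = [1, 1, 1, 1]
r1 m[X13→φ0] = [1, 1, 1, 1]
r1 m[X13→φ2] = [1, 1, 1, 1]
r2 m[φ0→X6] = [21, 22, 11, 18]
r2 m[φ0→X13] = [16, 21, 21, 14]
r2 m[φ1→X6] = [14, 18, 26, 16]
r2 m[φ1→X7] = [20, 18, 8, 28]
r2 m[φ2→X13] = [9, 4, 5, 3]
r2 m[X6→φ0] = [14, 18, 26, 16]
r2 m[X6→φ1] = [21, 22, 11, 18]
r2 m[X7→φ1] = [1, 1, 1, 1]
r2 m[X13→φ0] = [9, 4, 5, 3]
r2 m[X13→φ2] = [16, 21, 21, 14]
r3 m[φ0→X6] = [111, 125, 46, 93]
r3 m[φ0→X13] = [270, 348, 364, 282]
r3 m[φ1→X6] = [14, 18, 26, 16]
r3 m[φ1→X7] = [360, 280, 123, 501]
r3 m[φ2→X13] = [9, 4, 5, 3]
r3 m[X6→φ0] = [14, 18, 26, 16]
r3 m[X6→φ1] = [21, 22, 11, 18]
r3 m[X7→φ1] = [1, 1, 1, 1]
r3 m[X13→φ0] = [9, 4, 5, 3]
r3 m[X13→φ2] = [16, 21, 21, 14]
r4 m[φ0→X6] = [111, 125, 46, 93]
r4 m[φ0→X13] = [270, 348, 364, 282]
r4 m[φ1→X6] = [14, 18, 26, 16]
r4 m[φ1→X7] = [360, 280, 123, 501]
r4 m[φ2→X13] = [9, 4, 5, 3]
r4 m[X6→φ0] = [14, 18, 26, 16]
r4 m[X6→φ1] = [111, 125, 46, 93]
r4 m[X7→φ1] = [1, 1, 1, 1]
r4 m[X13→φ0] = [9, 4, 5, 3]
r4 m[X13→φ2] = [270, 348, 364, 282]
r5 m[φ0→X6] = [111, 125, 46, 93]
r5 m[φ0→X13] = [270, 348, 364, 282]
r5 m[φ1→X6] = [14, 18, 26, 16]
r5 m[φ1→X7] = [1878, 1397, 606, 2607]
r5 m[φ2→X13] = [9, 4, 5, 3]
r5 m[X6→φ0] = [14, 18, 26, 16]
r5 m[X6→φ1] = [111, 125, 46, 93]
r5 m[X7→φ1] = [1, 1, 1, 1]
r5 m[X13→φ0] = [9, 4, 5, 3]
r5 m[X13→φ2] = [270, 348, 364, 282]
r6 m[φ0→X6] = [111, 125, 46, 93]
r6 m[φ0→X13] = [270, 348, 364, 282]
r6 m[φ1→X6] = [14, 18, 26, 16]
r6 m[φ1→X7] = [1878, 1397, 606, 2607]
r6 m[φ2→X13] = [9, 4, 5, 3]
r6 m[X6→φ0] = [14, 18, 26, 16]
r6 m[X6→φ1] = [111, 125, 46, 93]
r6 m[X7→φ1] = [1, 1, 1, 1]
r6 m[X13→φ0] = [9, 4, 5, 3]
r6 m[X13→φ2] = [270, 348, 364, 282]
fixed point reached at round 6
b[X6] = ⊗ incoming = [1554, 2250, 1196, 1488]

b[X6] = [1554, 2250, 1196, 1488]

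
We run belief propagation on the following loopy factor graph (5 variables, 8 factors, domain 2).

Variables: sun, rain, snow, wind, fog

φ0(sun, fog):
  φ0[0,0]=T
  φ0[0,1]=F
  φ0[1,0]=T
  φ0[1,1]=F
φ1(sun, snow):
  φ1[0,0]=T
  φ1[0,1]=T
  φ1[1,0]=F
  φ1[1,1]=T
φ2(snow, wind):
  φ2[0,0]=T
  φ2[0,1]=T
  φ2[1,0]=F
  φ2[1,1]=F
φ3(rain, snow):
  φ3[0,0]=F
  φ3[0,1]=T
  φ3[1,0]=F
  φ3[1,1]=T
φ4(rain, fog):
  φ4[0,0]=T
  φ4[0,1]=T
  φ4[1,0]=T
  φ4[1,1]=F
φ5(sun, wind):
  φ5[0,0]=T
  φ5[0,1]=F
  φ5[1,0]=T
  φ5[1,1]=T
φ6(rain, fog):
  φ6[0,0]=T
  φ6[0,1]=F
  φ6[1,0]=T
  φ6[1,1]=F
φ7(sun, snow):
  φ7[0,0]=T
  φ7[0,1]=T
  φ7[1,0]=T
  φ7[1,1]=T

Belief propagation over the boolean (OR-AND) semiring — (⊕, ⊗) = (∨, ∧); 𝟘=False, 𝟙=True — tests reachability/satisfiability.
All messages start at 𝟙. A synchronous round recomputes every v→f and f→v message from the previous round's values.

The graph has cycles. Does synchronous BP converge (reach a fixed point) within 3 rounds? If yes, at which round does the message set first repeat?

NOT CONVERGED within 3 rounds

init: all messages = 𝟙 over 2 values
r1 m[φ0→sun] = [T, T]
r1 m[φ0→fog] = [T, F]
r1 m[φ1→sun] = [T, T]
r1 m[φ1→snow] = [T, T]
r1 m[φ2→snow] = [T, F]
r1 m[φ2→wind] = [T, T]
r1 m[φ3→rain] = [T, T]
r1 m[φ3→snow] = [F, T]
r1 m[φ4→rain] = [T, T]
r1 m[φ4→fog] = [T, T]
r1 m[φ5→sun] = [T, T]
r1 m[φ5→wind] = [T, T]
r1 m[φ6→rain] = [T, T]
r1 m[φ6→fog] = [T, F]
r1 m[φ7→sun] = [T, T]
r1 m[φ7→snow] = [T, T]
r1 m[sun→φ0] = [T, T]
r1 m[sun→φ1] = [T, T]
r1 m[sun→φ5] = [T, T]
r1 m[sun→φ7] = [T, T]
r1 m[rain→φ3] = [T, T]
r1 m[rain→φ4] = [T, T]
r1 m[rain→φ6] = [T, T]
r1 m[snow→φ1] = [T, T]
r1 m[snow→φ2] = [T, T]
r1 m[snow→φ3] = [T, T]
r1 m[snow→φ7] = [T, T]
r1 m[wind→φ2] = [T, T]
r1 m[wind→φ5] = [T, T]
r1 m[fog→φ0] = [T, T]
r1 m[fog→φ4] = [T, T]
r1 m[fog→φ6] = [T, T]
r2 m[φ0→sun] = [T, T]
r2 m[φ0→fog] = [T, F]
r2 m[φ1→sun] = [T, T]
r2 m[φ1→snow] = [T, T]
r2 m[φ2→snow] = [T, F]
r2 m[φ2→wind] = [T, T]
r2 m[φ3→rain] = [T, T]
r2 m[φ3→snow] = [F, T]
r2 m[φ4→rain] = [T, T]
r2 m[φ4→fog] = [T, T]
r2 m[φ5→sun] = [T, T]
r2 m[φ5→wind] = [T, T]
r2 m[φ6→rain] = [T, T]
r2 m[φ6→fog] = [T, F]
r2 m[φ7→sun] = [T, T]
r2 m[φ7→snow] = [T, T]
r2 m[sun→φ0] = [T, T]
r2 m[sun→φ1] = [T, T]
r2 m[sun→φ5] = [T, T]
r2 m[sun→φ7] = [T, T]
r2 m[rain→φ3] = [T, T]
r2 m[rain→φ4] = [T, T]
r2 m[rain→φ6] = [T, T]
r2 m[snow→φ1] = [F, F]
r2 m[snow→φ2] = [F, T]
r2 m[snow→φ3] = [T, F]
r2 m[snow→φ7] = [F, F]
r2 m[wind→φ2] = [T, T]
r2 m[wind→φ5] = [T, T]
r2 m[fog→φ0] = [T, F]
r2 m[fog→φ4] = [T, F]
r2 m[fog→φ6] = [T, F]
r3 m[φ0→sun] = [T, T]
r3 m[φ0→fog] = [T, F]
r3 m[φ1→sun] = [F, F]
r3 m[φ1→snow] = [T, T]
r3 m[φ2→snow] = [T, F]
r3 m[φ2→wind] = [F, F]
r3 m[φ3→rain] = [F, F]
r3 m[φ3→snow] = [F, T]
r3 m[φ4→rain] = [T, T]
r3 m[φ4→fog] = [T, T]
r3 m[φ5→sun] = [T, T]
r3 m[φ5→wind] = [T, T]
r3 m[φ6→rain] = [T, T]
r3 m[φ6→fog] = [T, F]
r3 m[φ7→sun] = [F, F]
r3 m[φ7→snow] = [T, T]
r3 m[sun→φ0] = [T, T]
r3 m[sun→φ1] = [T, T]
r3 m[sun→φ5] = [T, T]
r3 m[sun→φ7] = [T, T]
r3 m[rain→φ3] = [T, T]
r3 m[rain→φ4] = [T, T]
r3 m[rain→φ6] = [T, T]
r3 m[snow→φ1] = [F, F]
r3 m[snow→φ2] = [F, T]
r3 m[snow→φ3] = [T, F]
r3 m[snow→φ7] = [F, F]
r3 m[wind→φ2] = [T, T]
r3 m[wind→φ5] = [T, T]
r3 m[fog→φ0] = [T, F]
r3 m[fog→φ4] = [T, F]
r3 m[fog→φ6] = [T, F]
no fixed point within 3 rounds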